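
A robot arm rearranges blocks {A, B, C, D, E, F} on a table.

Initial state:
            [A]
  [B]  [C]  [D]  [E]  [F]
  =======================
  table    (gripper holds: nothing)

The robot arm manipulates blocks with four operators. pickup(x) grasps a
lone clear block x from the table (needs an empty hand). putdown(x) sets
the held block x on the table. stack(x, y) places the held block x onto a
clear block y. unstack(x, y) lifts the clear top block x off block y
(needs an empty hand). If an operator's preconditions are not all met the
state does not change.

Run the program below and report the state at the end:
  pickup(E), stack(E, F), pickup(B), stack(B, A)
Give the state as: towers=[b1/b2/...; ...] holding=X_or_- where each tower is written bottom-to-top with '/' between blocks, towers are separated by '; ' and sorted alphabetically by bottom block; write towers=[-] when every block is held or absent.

step 1 (pickup(E)): towers=[B; C; D/A; F] holding=E
step 2 (stack(E, F)): towers=[B; C; D/A; F/E] holding=-
step 3 (pickup(B)): towers=[C; D/A; F/E] holding=B
step 4 (stack(B, A)): towers=[C; D/A/B; F/E] holding=-

towers=[C; D/A/B; F/E] holding=-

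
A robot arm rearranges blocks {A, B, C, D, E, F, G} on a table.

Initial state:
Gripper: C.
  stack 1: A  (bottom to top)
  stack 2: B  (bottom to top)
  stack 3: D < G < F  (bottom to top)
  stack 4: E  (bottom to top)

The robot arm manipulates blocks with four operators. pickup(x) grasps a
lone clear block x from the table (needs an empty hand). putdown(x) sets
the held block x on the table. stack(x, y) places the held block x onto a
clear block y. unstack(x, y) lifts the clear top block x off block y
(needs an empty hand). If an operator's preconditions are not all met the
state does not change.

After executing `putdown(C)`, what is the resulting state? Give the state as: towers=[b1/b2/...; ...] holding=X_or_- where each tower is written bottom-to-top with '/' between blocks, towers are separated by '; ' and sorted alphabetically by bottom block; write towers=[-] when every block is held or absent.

towers=[A; B; C; D/G/F; E] holding=-

before: towers=[A; B; D/G/F; E] holding=C
pre[putdown(C)]: holding(C) ✓
all met → apply putdown(C)
after:  towers=[A; B; C; D/G/F; E] holding=-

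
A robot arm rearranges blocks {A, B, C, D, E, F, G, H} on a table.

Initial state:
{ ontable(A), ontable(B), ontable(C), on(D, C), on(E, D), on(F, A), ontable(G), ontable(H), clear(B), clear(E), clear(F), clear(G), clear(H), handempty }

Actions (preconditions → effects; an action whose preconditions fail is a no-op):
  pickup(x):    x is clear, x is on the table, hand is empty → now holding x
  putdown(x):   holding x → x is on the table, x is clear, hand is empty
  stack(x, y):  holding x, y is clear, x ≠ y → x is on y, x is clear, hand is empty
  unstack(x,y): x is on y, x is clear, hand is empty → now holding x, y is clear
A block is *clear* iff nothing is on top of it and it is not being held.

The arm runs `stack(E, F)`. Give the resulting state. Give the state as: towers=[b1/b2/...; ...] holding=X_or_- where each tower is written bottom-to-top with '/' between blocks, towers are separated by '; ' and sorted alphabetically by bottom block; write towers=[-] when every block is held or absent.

before: towers=[A/F; B; C/D/E; G; H] holding=-
pre[stack(E, F)]: holding(E) fail, clear(F) ok, E≠F ok
holding(E) unmet → stack(E, F) is a no-op
after:  towers=[A/F; B; C/D/E; G; H] holding=-

towers=[A/F; B; C/D/E; G; H] holding=-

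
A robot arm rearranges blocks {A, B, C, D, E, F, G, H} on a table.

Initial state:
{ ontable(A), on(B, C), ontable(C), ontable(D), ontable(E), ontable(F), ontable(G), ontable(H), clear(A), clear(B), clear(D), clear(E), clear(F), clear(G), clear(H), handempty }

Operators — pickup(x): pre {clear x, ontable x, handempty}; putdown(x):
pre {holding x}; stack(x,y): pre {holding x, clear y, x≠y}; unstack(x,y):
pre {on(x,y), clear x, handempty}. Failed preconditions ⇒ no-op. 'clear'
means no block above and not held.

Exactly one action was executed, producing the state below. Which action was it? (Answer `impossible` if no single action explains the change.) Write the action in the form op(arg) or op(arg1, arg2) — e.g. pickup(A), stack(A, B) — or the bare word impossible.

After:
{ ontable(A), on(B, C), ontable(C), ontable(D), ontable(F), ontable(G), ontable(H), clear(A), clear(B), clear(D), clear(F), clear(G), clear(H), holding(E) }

target: towers=[A; C/B; D; F; G; H] holding=E
         pickup(G) → towers=[A; C/B; D; E; F; H] holding=G
         pickup(A) → towers=[C/B; D; E; F; G; H] holding=A
         pickup(E) → towers=[A; C/B; D; F; G; H] holding=E  ← match
         pickup(H) → towers=[A; C/B; D; E; F; G] holding=H
     unstack(B, C) → towers=[A; C; D; E; F; G; H] holding=B
         pickup(F) → towers=[A; C/B; D; E; G; H] holding=F
         pickup(D) → towers=[A; C/B; E; F; G; H] holding=D

pickup(E)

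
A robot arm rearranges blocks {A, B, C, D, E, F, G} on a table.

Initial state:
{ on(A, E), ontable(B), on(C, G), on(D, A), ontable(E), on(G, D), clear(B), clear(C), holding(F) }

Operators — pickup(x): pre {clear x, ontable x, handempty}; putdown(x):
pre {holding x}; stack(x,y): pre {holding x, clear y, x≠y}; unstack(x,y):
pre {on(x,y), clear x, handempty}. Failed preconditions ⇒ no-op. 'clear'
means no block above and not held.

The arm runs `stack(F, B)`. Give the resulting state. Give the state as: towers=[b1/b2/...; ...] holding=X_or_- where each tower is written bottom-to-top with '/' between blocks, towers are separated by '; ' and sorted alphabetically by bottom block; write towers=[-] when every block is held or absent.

before: towers=[B; E/A/D/G/C] holding=F
pre[stack(F, B)]: holding(F) ✓, clear(B) ✓, F≠B ✓
all met → apply stack(F, B)
after:  towers=[B/F; E/A/D/G/C] holding=-

towers=[B/F; E/A/D/G/C] holding=-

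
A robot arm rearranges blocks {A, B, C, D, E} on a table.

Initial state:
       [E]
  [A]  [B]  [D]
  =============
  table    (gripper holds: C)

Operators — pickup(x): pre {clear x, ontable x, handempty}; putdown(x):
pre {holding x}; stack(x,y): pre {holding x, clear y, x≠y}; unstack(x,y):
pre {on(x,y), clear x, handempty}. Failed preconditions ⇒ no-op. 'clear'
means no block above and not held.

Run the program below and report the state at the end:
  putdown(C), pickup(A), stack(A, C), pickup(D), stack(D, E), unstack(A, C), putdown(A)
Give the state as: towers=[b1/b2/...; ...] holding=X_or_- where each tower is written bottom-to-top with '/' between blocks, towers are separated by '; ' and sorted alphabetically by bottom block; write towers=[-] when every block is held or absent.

towers=[A; B/E/D; C] holding=-

step 1 (putdown(C)): towers=[A; B/E; C; D] holding=-
step 2 (pickup(A)): towers=[B/E; C; D] holding=A
step 3 (stack(A, C)): towers=[B/E; C/A; D] holding=-
step 4 (pickup(D)): towers=[B/E; C/A] holding=D
step 5 (stack(D, E)): towers=[B/E/D; C/A] holding=-
step 6 (unstack(A, C)): towers=[B/E/D; C] holding=A
step 7 (putdown(A)): towers=[A; B/E/D; C] holding=-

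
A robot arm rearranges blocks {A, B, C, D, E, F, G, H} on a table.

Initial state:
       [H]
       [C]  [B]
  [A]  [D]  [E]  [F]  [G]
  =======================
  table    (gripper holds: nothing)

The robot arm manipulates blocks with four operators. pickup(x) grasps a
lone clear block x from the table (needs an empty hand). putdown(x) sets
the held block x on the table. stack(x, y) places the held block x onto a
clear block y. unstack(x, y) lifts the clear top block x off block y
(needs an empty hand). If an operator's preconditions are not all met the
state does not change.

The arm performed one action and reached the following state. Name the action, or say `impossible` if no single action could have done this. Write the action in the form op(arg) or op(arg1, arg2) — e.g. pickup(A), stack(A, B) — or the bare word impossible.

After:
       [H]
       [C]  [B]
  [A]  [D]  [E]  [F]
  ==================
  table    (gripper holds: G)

pickup(G)

target: towers=[A; D/C/H; E/B; F] holding=G
         pickup(G) → towers=[A; D/C/H; E/B; F] holding=G  ← match
         pickup(A) → towers=[D/C/H; E/B; F; G] holding=A
     unstack(H, C) → towers=[A; D/C; E/B; F; G] holding=H
     unstack(B, E) → towers=[A; D/C/H; E; F; G] holding=B
         pickup(F) → towers=[A; D/C/H; E/B; G] holding=F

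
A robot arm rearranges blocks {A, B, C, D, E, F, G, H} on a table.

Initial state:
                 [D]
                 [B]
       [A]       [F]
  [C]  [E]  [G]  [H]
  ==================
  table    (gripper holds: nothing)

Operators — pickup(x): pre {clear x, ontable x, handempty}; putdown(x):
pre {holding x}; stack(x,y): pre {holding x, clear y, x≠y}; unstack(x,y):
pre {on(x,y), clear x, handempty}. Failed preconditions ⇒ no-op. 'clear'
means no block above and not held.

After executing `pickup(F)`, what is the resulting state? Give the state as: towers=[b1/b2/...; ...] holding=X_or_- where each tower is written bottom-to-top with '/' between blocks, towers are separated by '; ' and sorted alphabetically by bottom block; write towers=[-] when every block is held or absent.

before: towers=[C; E/A; G; H/F/B/D] holding=-
pre[pickup(F)]: clear(F) no, ontable(F) no, handempty yes
clear(F), ontable(F) unmet → pickup(F) is a no-op
after:  towers=[C; E/A; G; H/F/B/D] holding=-

towers=[C; E/A; G; H/F/B/D] holding=-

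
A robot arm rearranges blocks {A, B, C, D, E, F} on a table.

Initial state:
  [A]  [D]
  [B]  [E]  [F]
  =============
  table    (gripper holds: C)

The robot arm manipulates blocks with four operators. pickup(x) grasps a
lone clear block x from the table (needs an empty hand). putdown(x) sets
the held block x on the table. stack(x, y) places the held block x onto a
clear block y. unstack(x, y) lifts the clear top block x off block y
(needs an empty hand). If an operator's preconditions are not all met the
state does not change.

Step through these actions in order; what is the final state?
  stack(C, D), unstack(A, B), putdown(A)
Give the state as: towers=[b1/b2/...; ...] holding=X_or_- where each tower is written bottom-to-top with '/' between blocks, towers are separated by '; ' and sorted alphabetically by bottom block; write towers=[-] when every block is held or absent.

step 1 (stack(C, D)): towers=[B/A; E/D/C; F] holding=-
step 2 (unstack(A, B)): towers=[B; E/D/C; F] holding=A
step 3 (putdown(A)): towers=[A; B; E/D/C; F] holding=-

towers=[A; B; E/D/C; F] holding=-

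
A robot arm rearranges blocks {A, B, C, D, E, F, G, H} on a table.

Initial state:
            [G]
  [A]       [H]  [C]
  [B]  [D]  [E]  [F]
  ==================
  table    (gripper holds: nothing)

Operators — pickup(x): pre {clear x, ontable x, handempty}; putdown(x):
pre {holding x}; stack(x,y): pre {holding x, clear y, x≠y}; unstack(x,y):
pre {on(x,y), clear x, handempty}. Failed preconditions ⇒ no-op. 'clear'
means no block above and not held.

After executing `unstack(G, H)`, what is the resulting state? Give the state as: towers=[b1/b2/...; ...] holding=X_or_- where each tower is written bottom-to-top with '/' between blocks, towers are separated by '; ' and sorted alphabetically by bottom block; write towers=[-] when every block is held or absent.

before: towers=[B/A; D; E/H/G; F/C] holding=-
pre[unstack(G, H)]: on(G,H) ok, clear(G) ok, handempty ok
all met → apply unstack(G, H)
after:  towers=[B/A; D; E/H; F/C] holding=G

towers=[B/A; D; E/H; F/C] holding=G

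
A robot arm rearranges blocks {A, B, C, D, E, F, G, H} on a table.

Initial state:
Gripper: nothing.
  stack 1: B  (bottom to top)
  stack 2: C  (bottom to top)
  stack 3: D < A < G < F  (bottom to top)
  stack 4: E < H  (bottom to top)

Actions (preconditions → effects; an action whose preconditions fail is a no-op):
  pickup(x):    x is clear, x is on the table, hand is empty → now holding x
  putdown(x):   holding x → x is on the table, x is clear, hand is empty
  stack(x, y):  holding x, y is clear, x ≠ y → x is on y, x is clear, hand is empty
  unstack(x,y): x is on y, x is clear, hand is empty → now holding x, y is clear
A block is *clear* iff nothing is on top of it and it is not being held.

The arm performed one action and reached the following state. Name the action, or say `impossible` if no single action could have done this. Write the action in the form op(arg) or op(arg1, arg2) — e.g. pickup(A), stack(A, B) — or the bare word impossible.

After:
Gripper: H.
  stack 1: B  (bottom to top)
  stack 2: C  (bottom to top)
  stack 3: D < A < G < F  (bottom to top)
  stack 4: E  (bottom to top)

unstack(H, E)

target: towers=[B; C; D/A/G/F; E] holding=H
     unstack(H, E) → towers=[B; C; D/A/G/F; E] holding=H  ← match
         pickup(B) → towers=[C; D/A/G/F; E/H] holding=B
     unstack(F, G) → towers=[B; C; D/A/G; E/H] holding=F
         pickup(C) → towers=[B; D/A/G/F; E/H] holding=C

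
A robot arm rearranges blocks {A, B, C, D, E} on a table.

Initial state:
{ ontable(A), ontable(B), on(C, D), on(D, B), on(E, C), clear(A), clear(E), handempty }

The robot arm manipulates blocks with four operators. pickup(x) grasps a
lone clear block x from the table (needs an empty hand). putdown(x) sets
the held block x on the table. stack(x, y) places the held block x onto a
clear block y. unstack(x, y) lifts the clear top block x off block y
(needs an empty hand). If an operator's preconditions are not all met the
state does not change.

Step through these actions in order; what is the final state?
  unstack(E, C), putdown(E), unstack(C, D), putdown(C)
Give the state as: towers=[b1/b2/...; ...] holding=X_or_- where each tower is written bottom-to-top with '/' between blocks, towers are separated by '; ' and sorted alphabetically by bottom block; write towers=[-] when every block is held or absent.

towers=[A; B/D; C; E] holding=-

step 1 (unstack(E, C)): towers=[A; B/D/C] holding=E
step 2 (putdown(E)): towers=[A; B/D/C; E] holding=-
step 3 (unstack(C, D)): towers=[A; B/D; E] holding=C
step 4 (putdown(C)): towers=[A; B/D; C; E] holding=-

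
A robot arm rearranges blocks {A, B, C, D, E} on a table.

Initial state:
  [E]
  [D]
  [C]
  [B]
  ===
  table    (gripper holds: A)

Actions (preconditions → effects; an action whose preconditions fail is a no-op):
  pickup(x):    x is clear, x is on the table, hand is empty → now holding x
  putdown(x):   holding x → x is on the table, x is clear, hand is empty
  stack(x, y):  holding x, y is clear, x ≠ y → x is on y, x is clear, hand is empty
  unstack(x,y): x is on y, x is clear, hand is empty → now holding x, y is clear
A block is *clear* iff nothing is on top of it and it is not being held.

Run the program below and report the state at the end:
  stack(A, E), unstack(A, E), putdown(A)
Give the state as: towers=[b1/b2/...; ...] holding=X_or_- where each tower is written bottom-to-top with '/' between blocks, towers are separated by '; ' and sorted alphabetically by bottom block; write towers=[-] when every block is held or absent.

step 1 (stack(A, E)): towers=[B/C/D/E/A] holding=-
step 2 (unstack(A, E)): towers=[B/C/D/E] holding=A
step 3 (putdown(A)): towers=[A; B/C/D/E] holding=-

towers=[A; B/C/D/E] holding=-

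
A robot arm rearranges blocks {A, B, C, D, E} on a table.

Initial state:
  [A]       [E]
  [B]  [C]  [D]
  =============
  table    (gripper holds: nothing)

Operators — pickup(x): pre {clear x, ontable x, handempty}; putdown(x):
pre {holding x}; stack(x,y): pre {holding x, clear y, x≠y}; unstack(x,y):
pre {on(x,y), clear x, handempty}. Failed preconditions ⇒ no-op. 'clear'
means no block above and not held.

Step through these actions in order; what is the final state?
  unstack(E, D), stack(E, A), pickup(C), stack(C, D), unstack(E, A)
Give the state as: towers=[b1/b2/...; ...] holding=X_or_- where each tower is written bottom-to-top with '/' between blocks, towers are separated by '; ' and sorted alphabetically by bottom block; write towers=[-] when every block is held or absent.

towers=[B/A; D/C] holding=E

step 1 (unstack(E, D)): towers=[B/A; C; D] holding=E
step 2 (stack(E, A)): towers=[B/A/E; C; D] holding=-
step 3 (pickup(C)): towers=[B/A/E; D] holding=C
step 4 (stack(C, D)): towers=[B/A/E; D/C] holding=-
step 5 (unstack(E, A)): towers=[B/A; D/C] holding=E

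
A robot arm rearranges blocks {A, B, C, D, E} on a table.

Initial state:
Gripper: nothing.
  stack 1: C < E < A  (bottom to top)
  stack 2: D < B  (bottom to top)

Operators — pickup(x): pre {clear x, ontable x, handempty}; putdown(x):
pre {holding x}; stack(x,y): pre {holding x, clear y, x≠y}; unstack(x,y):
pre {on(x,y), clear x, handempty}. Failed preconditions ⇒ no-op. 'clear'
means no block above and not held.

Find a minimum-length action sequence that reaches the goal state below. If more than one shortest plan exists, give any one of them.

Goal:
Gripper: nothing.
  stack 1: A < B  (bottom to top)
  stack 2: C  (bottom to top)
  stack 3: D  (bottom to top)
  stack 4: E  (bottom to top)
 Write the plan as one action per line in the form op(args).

unstack(A, E)
putdown(A)
unstack(B, D)
stack(B, A)
unstack(E, C)
putdown(E)

step 1 (unstack(A, E)): towers=[C/E; D/B] holding=A
step 2 (putdown(A)): towers=[A; C/E; D/B] holding=-
step 3 (unstack(B, D)): towers=[A; C/E; D] holding=B
step 4 (stack(B, A)): towers=[A/B; C/E; D] holding=-
step 5 (unstack(E, C)): towers=[A/B; C; D] holding=E
step 6 (putdown(E)): towers=[A/B; C; D; E] holding=-
goal check: towers=[A/B; C; D; E] holding=- — reached (length 6, optimal by BFS)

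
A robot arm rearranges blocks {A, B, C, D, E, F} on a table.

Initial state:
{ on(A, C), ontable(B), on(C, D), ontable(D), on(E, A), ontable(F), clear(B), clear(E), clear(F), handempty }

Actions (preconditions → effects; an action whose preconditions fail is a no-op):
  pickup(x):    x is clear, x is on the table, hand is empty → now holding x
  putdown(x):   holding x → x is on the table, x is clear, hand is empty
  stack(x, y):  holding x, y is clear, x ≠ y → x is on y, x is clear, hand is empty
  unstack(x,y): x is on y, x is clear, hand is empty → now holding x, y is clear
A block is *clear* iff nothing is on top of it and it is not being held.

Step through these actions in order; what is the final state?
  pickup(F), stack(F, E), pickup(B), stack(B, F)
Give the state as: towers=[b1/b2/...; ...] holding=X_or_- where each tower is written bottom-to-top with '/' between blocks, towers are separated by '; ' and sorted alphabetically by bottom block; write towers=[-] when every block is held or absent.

step 1 (pickup(F)): towers=[B; D/C/A/E] holding=F
step 2 (stack(F, E)): towers=[B; D/C/A/E/F] holding=-
step 3 (pickup(B)): towers=[D/C/A/E/F] holding=B
step 4 (stack(B, F)): towers=[D/C/A/E/F/B] holding=-

towers=[D/C/A/E/F/B] holding=-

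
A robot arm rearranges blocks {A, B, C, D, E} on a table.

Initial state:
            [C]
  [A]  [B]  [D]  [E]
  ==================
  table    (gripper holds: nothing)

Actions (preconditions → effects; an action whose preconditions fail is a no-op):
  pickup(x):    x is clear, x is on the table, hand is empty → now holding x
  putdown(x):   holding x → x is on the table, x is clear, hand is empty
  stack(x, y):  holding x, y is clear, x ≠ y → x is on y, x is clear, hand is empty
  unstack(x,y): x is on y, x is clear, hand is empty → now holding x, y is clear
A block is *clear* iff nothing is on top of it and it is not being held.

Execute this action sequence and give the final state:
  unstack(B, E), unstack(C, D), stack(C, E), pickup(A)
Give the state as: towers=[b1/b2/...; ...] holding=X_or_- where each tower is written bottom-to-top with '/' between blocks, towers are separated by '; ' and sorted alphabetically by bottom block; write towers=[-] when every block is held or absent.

step 1 (unstack(B, E)) [no-op]: towers=[A; B; D/C; E] holding=-
step 2 (unstack(C, D)): towers=[A; B; D; E] holding=C
step 3 (stack(C, E)): towers=[A; B; D; E/C] holding=-
step 4 (pickup(A)): towers=[B; D; E/C] holding=A

towers=[B; D; E/C] holding=A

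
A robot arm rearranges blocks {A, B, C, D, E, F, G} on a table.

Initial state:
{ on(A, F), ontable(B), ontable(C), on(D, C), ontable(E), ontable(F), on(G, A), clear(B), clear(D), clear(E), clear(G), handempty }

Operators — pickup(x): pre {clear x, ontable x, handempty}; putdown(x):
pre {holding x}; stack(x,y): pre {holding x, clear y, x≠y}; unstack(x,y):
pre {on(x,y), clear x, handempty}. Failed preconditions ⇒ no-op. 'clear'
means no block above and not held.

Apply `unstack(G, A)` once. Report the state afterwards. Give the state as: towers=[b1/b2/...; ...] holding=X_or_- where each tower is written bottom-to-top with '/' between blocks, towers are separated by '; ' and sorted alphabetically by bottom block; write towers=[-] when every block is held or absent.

towers=[B; C/D; E; F/A] holding=G

before: towers=[B; C/D; E; F/A/G] holding=-
pre[unstack(G, A)]: on(G,A) ok, clear(G) ok, handempty ok
all met → apply unstack(G, A)
after:  towers=[B; C/D; E; F/A] holding=G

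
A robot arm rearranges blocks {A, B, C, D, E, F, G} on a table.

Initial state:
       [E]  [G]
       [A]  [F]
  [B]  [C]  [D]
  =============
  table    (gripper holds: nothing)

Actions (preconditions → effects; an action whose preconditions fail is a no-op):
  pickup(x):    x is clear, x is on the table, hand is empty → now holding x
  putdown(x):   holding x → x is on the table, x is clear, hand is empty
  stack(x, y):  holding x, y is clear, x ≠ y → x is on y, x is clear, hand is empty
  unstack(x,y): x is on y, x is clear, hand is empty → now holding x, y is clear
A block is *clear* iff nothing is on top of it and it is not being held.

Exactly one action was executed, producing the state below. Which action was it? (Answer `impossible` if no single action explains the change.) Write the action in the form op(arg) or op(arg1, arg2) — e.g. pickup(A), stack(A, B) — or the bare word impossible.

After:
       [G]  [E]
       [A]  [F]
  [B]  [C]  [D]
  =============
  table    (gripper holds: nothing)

impossible

target: towers=[B; C/A/G; D/F/E] holding=-
         pickup(B) → towers=[C/A/E; D/F/G] holding=B
     unstack(G, F) → towers=[B; C/A/E; D/F] holding=G
     unstack(E, A) → towers=[B; C/A; D/F/G] holding=E
none of the 3 applicable actions match → impossible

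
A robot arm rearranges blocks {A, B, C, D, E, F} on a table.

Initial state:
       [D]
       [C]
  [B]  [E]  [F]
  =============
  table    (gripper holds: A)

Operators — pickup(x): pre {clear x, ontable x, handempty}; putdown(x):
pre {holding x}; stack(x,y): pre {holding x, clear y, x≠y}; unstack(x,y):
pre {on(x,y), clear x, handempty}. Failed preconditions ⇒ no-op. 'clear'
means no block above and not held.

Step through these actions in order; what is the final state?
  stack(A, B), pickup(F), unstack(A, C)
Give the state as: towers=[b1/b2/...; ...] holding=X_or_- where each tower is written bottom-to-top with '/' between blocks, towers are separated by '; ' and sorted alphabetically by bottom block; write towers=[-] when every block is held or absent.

towers=[B/A; E/C/D] holding=F

step 1 (stack(A, B)): towers=[B/A; E/C/D; F] holding=-
step 2 (pickup(F)): towers=[B/A; E/C/D] holding=F
step 3 (unstack(A, C)) [no-op]: towers=[B/A; E/C/D] holding=F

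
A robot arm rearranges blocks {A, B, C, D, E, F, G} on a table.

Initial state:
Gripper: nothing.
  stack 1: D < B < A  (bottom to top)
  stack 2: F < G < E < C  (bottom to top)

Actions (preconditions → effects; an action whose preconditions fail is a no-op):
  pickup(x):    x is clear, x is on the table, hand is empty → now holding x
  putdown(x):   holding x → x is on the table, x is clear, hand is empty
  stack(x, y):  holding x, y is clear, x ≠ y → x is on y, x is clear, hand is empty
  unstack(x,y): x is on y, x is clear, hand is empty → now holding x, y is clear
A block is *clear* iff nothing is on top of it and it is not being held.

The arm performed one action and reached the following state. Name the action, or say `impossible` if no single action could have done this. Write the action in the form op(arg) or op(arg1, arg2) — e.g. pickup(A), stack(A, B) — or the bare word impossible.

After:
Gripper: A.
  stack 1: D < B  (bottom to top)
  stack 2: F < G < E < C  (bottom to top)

unstack(A, B)

target: towers=[D/B; F/G/E/C] holding=A
     unstack(A, B) → towers=[D/B; F/G/E/C] holding=A  ← match
     unstack(C, E) → towers=[D/B/A; F/G/E] holding=C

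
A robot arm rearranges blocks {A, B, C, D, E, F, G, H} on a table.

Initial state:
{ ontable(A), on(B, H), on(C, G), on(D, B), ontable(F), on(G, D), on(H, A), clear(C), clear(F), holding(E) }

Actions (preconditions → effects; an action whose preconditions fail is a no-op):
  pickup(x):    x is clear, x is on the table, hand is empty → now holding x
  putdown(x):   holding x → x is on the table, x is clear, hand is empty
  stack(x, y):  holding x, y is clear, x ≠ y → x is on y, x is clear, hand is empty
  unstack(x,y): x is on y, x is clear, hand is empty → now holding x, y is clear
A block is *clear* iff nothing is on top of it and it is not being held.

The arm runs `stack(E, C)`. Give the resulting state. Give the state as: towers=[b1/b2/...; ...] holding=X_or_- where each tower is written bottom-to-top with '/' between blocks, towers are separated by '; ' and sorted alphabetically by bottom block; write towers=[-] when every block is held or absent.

before: towers=[A/H/B/D/G/C; F] holding=E
pre[stack(E, C)]: holding(E) ok, clear(C) ok, E≠C ok
all met → apply stack(E, C)
after:  towers=[A/H/B/D/G/C/E; F] holding=-

towers=[A/H/B/D/G/C/E; F] holding=-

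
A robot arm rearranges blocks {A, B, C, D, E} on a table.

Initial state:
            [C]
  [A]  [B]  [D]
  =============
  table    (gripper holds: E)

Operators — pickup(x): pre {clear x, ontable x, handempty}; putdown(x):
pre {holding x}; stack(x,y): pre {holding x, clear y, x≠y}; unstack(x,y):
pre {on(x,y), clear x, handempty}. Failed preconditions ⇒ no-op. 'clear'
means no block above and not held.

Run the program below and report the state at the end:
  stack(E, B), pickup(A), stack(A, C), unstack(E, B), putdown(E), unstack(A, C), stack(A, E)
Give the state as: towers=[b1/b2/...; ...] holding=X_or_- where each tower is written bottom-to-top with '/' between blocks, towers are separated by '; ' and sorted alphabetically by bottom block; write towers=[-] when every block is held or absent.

towers=[B; D/C; E/A] holding=-

step 1 (stack(E, B)): towers=[A; B/E; D/C] holding=-
step 2 (pickup(A)): towers=[B/E; D/C] holding=A
step 3 (stack(A, C)): towers=[B/E; D/C/A] holding=-
step 4 (unstack(E, B)): towers=[B; D/C/A] holding=E
step 5 (putdown(E)): towers=[B; D/C/A; E] holding=-
step 6 (unstack(A, C)): towers=[B; D/C; E] holding=A
step 7 (stack(A, E)): towers=[B; D/C; E/A] holding=-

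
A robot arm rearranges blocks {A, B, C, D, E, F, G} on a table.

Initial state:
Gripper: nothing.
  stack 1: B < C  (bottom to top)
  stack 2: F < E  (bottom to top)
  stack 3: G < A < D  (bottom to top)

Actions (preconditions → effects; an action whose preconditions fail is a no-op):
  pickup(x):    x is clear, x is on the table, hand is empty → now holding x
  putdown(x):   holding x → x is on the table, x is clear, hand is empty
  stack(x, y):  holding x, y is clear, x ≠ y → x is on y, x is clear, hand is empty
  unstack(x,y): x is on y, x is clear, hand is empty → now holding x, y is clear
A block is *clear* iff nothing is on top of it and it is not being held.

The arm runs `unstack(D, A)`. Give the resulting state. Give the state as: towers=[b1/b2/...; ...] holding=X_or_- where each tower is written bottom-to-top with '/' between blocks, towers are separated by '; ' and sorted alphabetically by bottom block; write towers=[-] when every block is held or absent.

towers=[B/C; F/E; G/A] holding=D

before: towers=[B/C; F/E; G/A/D] holding=-
pre[unstack(D, A)]: on(D,A) ok, clear(D) ok, handempty ok
all met → apply unstack(D, A)
after:  towers=[B/C; F/E; G/A] holding=D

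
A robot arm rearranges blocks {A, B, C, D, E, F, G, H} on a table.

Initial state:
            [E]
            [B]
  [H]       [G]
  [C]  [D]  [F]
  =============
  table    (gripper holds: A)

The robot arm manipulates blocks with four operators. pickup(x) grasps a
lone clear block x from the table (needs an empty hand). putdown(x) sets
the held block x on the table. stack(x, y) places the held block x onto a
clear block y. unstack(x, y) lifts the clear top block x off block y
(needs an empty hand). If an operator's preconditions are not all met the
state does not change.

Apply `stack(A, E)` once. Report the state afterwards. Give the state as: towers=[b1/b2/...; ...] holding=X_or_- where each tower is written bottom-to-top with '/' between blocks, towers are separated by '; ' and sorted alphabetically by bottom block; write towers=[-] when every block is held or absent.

before: towers=[C/H; D; F/G/B/E] holding=A
pre[stack(A, E)]: holding(A) ok, clear(E) ok, A≠E ok
all met → apply stack(A, E)
after:  towers=[C/H; D; F/G/B/E/A] holding=-

towers=[C/H; D; F/G/B/E/A] holding=-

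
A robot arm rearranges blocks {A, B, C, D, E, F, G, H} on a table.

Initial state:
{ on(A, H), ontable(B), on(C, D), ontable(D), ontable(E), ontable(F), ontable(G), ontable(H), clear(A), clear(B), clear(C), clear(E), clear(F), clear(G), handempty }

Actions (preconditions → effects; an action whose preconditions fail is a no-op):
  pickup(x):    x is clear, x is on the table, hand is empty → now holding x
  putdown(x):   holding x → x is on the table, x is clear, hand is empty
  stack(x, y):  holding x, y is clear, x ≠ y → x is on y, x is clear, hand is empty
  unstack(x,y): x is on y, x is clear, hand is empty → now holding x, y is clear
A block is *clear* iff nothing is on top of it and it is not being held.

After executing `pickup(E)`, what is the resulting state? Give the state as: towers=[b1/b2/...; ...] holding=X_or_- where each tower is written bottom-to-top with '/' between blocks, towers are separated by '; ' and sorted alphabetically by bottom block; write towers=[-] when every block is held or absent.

towers=[B; D/C; F; G; H/A] holding=E

before: towers=[B; D/C; E; F; G; H/A] holding=-
pre[pickup(E)]: clear(E) ✓, ontable(E) ✓, handempty ✓
all met → apply pickup(E)
after:  towers=[B; D/C; F; G; H/A] holding=E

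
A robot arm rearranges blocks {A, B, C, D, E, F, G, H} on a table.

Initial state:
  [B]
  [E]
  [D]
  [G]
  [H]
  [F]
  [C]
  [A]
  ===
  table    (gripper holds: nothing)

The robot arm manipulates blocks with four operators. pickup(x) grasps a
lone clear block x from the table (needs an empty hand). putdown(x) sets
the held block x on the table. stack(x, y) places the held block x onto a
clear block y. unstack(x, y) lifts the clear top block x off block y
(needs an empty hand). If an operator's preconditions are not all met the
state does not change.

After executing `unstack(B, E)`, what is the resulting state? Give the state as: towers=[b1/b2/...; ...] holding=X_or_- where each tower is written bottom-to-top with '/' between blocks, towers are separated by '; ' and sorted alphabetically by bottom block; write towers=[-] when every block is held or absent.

towers=[A/C/F/H/G/D/E] holding=B

before: towers=[A/C/F/H/G/D/E/B] holding=-
pre[unstack(B, E)]: on(B,E) ok, clear(B) ok, handempty ok
all met → apply unstack(B, E)
after:  towers=[A/C/F/H/G/D/E] holding=B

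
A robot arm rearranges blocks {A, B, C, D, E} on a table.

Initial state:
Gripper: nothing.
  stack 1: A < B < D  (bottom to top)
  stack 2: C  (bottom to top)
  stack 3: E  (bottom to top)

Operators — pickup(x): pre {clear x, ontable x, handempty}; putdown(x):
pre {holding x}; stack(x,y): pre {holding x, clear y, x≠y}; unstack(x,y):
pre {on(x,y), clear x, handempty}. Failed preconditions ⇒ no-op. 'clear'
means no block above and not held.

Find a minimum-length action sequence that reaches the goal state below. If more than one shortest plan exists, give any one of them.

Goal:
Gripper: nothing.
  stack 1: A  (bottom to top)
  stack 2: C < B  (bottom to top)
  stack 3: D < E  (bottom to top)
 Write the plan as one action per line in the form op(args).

unstack(D, B)
putdown(D)
unstack(B, A)
stack(B, C)
pickup(E)
stack(E, D)

step 1 (unstack(D, B)): towers=[A/B; C; E] holding=D
step 2 (putdown(D)): towers=[A/B; C; D; E] holding=-
step 3 (unstack(B, A)): towers=[A; C; D; E] holding=B
step 4 (stack(B, C)): towers=[A; C/B; D; E] holding=-
step 5 (pickup(E)): towers=[A; C/B; D] holding=E
step 6 (stack(E, D)): towers=[A; C/B; D/E] holding=-
goal check: towers=[A; C/B; D/E] holding=- — reached (length 6, optimal by BFS)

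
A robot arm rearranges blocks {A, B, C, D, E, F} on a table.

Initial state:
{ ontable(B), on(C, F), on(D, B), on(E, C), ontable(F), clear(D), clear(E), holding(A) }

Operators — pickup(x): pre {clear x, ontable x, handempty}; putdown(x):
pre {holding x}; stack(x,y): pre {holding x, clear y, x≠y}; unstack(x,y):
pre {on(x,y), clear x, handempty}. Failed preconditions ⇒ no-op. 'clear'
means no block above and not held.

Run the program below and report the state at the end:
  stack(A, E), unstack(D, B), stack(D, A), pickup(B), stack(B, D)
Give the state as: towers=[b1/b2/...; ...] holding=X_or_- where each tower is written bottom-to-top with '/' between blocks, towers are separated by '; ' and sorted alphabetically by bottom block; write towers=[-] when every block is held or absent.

step 1 (stack(A, E)): towers=[B/D; F/C/E/A] holding=-
step 2 (unstack(D, B)): towers=[B; F/C/E/A] holding=D
step 3 (stack(D, A)): towers=[B; F/C/E/A/D] holding=-
step 4 (pickup(B)): towers=[F/C/E/A/D] holding=B
step 5 (stack(B, D)): towers=[F/C/E/A/D/B] holding=-

towers=[F/C/E/A/D/B] holding=-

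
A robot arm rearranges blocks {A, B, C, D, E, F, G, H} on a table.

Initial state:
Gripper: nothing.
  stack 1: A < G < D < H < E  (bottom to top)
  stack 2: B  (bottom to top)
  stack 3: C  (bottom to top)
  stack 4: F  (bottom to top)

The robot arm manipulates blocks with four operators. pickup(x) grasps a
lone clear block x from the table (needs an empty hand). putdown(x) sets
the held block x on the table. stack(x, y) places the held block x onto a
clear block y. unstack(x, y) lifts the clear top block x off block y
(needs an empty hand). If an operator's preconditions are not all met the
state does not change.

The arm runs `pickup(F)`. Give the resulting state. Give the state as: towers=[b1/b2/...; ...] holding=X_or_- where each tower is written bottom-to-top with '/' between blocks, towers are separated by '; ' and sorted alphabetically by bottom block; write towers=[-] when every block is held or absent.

before: towers=[A/G/D/H/E; B; C; F] holding=-
pre[pickup(F)]: clear(F) yes, ontable(F) yes, handempty yes
all met → apply pickup(F)
after:  towers=[A/G/D/H/E; B; C] holding=F

towers=[A/G/D/H/E; B; C] holding=F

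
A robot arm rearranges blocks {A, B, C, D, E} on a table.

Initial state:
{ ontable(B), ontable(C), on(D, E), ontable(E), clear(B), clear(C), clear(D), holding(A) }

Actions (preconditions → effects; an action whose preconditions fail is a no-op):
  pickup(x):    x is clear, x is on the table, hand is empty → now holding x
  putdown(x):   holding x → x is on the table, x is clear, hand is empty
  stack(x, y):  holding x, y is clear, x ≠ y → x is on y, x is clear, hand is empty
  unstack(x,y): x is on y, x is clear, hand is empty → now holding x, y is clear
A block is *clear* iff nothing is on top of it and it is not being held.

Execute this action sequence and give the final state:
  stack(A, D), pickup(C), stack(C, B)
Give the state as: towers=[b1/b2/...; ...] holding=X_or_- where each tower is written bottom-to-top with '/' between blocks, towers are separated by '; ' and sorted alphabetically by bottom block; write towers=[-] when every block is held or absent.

towers=[B/C; E/D/A] holding=-

step 1 (stack(A, D)): towers=[B; C; E/D/A] holding=-
step 2 (pickup(C)): towers=[B; E/D/A] holding=C
step 3 (stack(C, B)): towers=[B/C; E/D/A] holding=-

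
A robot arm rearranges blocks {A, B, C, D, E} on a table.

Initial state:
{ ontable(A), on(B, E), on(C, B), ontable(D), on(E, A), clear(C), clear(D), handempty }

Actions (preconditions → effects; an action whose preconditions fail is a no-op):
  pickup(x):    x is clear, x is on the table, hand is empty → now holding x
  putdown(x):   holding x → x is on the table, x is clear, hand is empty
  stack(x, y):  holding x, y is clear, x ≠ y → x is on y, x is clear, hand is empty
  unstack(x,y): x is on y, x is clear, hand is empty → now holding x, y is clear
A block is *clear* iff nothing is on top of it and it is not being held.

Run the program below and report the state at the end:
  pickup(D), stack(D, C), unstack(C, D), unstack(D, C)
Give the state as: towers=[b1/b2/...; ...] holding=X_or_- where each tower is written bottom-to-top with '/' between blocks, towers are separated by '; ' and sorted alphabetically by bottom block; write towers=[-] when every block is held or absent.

step 1 (pickup(D)): towers=[A/E/B/C] holding=D
step 2 (stack(D, C)): towers=[A/E/B/C/D] holding=-
step 3 (unstack(C, D)) [no-op]: towers=[A/E/B/C/D] holding=-
step 4 (unstack(D, C)): towers=[A/E/B/C] holding=D

towers=[A/E/B/C] holding=D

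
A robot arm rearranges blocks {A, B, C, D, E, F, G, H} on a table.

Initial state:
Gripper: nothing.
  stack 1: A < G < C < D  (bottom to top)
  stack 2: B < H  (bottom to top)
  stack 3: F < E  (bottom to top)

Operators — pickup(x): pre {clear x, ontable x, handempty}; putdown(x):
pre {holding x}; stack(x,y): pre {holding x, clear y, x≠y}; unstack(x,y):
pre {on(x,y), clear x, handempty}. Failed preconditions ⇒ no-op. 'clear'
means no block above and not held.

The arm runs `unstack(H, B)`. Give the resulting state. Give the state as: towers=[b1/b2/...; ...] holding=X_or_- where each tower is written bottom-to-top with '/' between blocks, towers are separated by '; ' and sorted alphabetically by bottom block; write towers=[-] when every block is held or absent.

towers=[A/G/C/D; B; F/E] holding=H

before: towers=[A/G/C/D; B/H; F/E] holding=-
pre[unstack(H, B)]: on(H,B) ✓, clear(H) ✓, handempty ✓
all met → apply unstack(H, B)
after:  towers=[A/G/C/D; B; F/E] holding=H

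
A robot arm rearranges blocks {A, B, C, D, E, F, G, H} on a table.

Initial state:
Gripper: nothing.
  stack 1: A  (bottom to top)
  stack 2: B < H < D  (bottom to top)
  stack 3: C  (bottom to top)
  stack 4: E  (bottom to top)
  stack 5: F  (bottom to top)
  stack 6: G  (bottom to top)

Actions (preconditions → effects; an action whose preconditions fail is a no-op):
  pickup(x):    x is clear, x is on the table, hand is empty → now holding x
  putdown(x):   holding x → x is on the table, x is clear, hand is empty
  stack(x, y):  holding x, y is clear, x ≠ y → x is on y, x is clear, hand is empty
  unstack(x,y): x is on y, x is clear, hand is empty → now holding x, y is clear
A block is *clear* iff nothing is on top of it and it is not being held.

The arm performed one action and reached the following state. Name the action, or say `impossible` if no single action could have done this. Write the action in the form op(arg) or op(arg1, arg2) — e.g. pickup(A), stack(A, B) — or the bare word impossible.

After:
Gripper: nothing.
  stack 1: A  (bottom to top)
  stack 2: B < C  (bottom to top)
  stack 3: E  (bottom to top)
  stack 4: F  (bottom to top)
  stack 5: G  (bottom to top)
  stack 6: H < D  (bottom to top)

target: towers=[A; B/C; E; F; G; H/D] holding=-
         pickup(G) → towers=[A; B/H/D; C; E; F] holding=G
         pickup(A) → towers=[B/H/D; C; E; F; G] holding=A
         pickup(E) → towers=[A; B/H/D; C; F; G] holding=E
         pickup(F) → towers=[A; B/H/D; C; E; G] holding=F
     unstack(D, H) → towers=[A; B/H; C; E; F; G] holding=D
         pickup(C) → towers=[A; B/H/D; E; F; G] holding=C
none of the 6 applicable actions match → impossible

impossible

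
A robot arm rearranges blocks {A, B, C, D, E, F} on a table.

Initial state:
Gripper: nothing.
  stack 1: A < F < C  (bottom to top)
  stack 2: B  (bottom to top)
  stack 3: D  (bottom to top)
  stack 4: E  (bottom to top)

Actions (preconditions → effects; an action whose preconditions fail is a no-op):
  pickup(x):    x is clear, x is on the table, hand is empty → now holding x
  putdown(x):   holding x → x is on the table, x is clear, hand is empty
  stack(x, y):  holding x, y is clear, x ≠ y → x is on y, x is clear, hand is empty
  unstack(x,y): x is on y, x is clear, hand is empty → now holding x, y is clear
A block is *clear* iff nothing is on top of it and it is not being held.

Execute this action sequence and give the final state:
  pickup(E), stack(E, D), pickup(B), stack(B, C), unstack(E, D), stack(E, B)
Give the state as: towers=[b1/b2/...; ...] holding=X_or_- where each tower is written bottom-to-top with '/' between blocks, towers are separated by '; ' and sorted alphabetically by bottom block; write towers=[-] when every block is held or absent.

towers=[A/F/C/B/E; D] holding=-

step 1 (pickup(E)): towers=[A/F/C; B; D] holding=E
step 2 (stack(E, D)): towers=[A/F/C; B; D/E] holding=-
step 3 (pickup(B)): towers=[A/F/C; D/E] holding=B
step 4 (stack(B, C)): towers=[A/F/C/B; D/E] holding=-
step 5 (unstack(E, D)): towers=[A/F/C/B; D] holding=E
step 6 (stack(E, B)): towers=[A/F/C/B/E; D] holding=-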